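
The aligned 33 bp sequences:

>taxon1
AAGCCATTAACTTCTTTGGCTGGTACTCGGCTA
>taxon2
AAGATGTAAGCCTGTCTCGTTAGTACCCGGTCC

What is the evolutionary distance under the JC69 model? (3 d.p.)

The sequences differ at 15 of 33 sites, so p = 15/33 ≈ 0.454545.
d = −(3/4) ln(1 − 4p/3) = −0.75 ln(1 − 0.60606) = −0.75 ln(0.39394)
  = −0.75 × (-0.931557) = 0.698668 substitutions/site.

0.699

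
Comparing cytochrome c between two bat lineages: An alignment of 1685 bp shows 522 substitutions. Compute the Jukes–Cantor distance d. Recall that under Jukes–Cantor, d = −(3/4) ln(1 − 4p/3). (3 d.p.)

0.400

p = 522/1685 ≈ 0.309792.
d = −(3/4) ln(1 − 4p/3) = −0.75 ln(1 − 0.413056) = −0.75 ln(0.586944)
  = −0.75 × (-0.532826) = 0.399620 substitutions/site.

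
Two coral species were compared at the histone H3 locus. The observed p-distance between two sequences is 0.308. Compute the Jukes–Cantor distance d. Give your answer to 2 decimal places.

0.40

d = −(3/4) ln(1 − 4p/3) = −0.75 ln(1 − 0.410667) = −0.75 ln(0.589333)
  = −0.75 × (-0.528764) = 0.396573 substitutions/site.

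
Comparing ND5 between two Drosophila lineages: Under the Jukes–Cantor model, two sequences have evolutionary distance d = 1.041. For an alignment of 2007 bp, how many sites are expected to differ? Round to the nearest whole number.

Invert JC69: p = (3/4)(1 − e^(−4d/3)) = 0.75 × (1 − e^(-1.388)) = 0.75 × (1 − 0.249574) = 0.562820.
Expected differing sites = pL ≈ 0.562820 × 2007 = 1129.57974 ≈ 1130.

1130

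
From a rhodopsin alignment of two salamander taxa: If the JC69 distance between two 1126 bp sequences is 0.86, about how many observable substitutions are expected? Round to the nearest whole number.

Invert JC69: p = (3/4)(1 − e^(−4d/3)) = 0.75 × (1 − e^(-1.146667)) = 0.75 × (1 − 0.317694) = 0.511730.
Expected differing sites = pL ≈ 0.511730 × 1126 = 576.20798 ≈ 576.

576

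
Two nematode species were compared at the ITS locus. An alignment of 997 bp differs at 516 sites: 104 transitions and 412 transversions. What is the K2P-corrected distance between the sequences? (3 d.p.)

P = 104/997 ≈ 0.104313 and Q = 412/997 ≈ 0.41324.
Under the Kimura two-parameter model, d = −½ ln(1 − 2P − Q) − ¼ ln(1 − 2Q).
1 − 2P − Q = 0.378134, giving −½ ln(0.378134) = 0.486253.
1 − 2Q = 0.17352, giving −¼ ln(0.17352) = 0.437866.
d = 0.486253 + 0.437866 = 0.924119.

0.924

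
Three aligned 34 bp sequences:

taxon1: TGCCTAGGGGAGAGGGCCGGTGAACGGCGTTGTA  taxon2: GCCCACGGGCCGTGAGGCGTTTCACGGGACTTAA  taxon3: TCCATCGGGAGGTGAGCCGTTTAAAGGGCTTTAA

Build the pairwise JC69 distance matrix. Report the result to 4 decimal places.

taxon1–taxon2: 17/34 sites differ → p = 0.5, d = −0.75 ln(1 − 0.666667) = 0.823960 ≈ 0.8240.
taxon1–taxon3: 14/34 sites differ → p ≈ 0.411765, d = −0.75 ln(1 − 0.54902) = 0.597249 ≈ 0.5972.
taxon2–taxon3: 10/34 sites differ → p ≈ 0.294118, d = −0.75 ln(1 − 0.392157) = 0.373379 ≈ 0.3734.

d(taxon1,taxon2) = 0.8240, d(taxon1,taxon3) = 0.5972, d(taxon2,taxon3) = 0.3734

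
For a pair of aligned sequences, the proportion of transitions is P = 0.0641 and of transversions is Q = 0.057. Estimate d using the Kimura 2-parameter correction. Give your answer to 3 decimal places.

Under the Kimura two-parameter model, d = −½ ln(1 − 2P − Q) − ¼ ln(1 − 2Q).
1 − 2P − Q = 0.8148, giving −½ ln(0.8148) = 0.102406.
1 − 2Q = 0.886, giving −¼ ln(0.886) = 0.030260.
d = 0.102406 + 0.030260 = 0.132666.

0.133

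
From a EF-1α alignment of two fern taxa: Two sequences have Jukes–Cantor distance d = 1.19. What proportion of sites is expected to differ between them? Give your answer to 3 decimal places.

p = (3/4)(1 − e^(−4d/3)) = 0.75 × (1 − e^(-1.586667)) = 0.75 × (1 − 0.204606) = 0.596546.

0.597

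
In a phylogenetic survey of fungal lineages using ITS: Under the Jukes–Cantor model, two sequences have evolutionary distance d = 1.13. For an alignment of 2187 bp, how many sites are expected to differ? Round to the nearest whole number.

1277

Invert JC69: p = (3/4)(1 − e^(−4d/3)) = 0.75 × (1 − e^(-1.506667)) = 0.75 × (1 − 0.221647) = 0.583765.
Expected differing sites = pL ≈ 0.583765 × 2187 = 1276.694055 ≈ 1277.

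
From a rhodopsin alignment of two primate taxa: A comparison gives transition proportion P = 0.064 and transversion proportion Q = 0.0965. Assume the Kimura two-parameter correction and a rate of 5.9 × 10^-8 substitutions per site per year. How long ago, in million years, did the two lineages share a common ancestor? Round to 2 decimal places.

1.53

Under the Kimura two-parameter model, d = −½ ln(1 − 2P − Q) − ¼ ln(1 − 2Q).
1 − 2P − Q = 0.7755, giving −½ ln(0.7755) = 0.127124.
1 − 2Q = 0.807, giving −¼ ln(0.807) = 0.053608.
d = 0.127124 + 0.053608 = 0.180732.
Under a molecular clock d = 2μt, so t = d/(2μ) = 0.180732 / (2 × 5.9 × 10^-8) = 1.53 million years.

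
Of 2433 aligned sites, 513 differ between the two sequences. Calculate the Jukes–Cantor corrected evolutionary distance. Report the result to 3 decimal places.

0.248

p = 513/2433 ≈ 0.210851.
d = −(3/4) ln(1 − 4p/3) = −0.75 ln(1 − 0.281135) = −0.75 ln(0.718865)
  = −0.75 × (-0.330082) = 0.247562 substitutions/site.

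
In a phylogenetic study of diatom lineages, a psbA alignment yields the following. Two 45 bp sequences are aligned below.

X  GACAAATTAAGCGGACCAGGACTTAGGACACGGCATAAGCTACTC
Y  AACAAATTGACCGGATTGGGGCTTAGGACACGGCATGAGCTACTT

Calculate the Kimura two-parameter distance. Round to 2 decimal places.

Of 45 sites, 8 differences are transitions and 1 are transversions, so P = 8/45 ≈ 0.177778 and Q = 1/45 ≈ 0.022222.
Under the Kimura two-parameter model, d = −½ ln(1 − 2P − Q) − ¼ ln(1 − 2Q).
1 − 2P − Q = 0.622222, giving −½ ln(0.622222) = 0.237229.
1 − 2Q = 0.955556, giving −¼ ln(0.955556) = 0.011365.
d = 0.237229 + 0.011365 = 0.248594.

0.25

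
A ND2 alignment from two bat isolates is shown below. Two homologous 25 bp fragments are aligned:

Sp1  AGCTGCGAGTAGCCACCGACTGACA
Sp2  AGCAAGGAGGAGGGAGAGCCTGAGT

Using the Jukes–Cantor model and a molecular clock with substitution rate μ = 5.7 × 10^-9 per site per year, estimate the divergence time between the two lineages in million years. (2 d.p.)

The sequences differ at 11 of 25 sites, so p = 11/25 = 0.44.
d = −(3/4) ln(1 − 4p/3) = −0.75 ln(1 − 0.586667) = −0.75 ln(0.413333)
  = −0.75 × (-0.883502) = 0.662627 substitutions/site.
Under a molecular clock d = 2μt, so t = d/(2μ) = 0.662627 / (2 × 5.7 × 10^-9) = 58.13 million years.

58.13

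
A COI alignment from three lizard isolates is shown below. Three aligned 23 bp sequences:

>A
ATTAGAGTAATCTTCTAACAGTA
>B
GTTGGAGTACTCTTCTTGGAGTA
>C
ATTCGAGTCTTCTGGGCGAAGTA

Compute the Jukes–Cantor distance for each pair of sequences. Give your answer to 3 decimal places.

d(A,B) = 0.321, d(A,C) = 0.553, d(B,C) = 0.553

A–B: 6/23 sites differ → p ≈ 0.26087, d = −0.75 ln(1 − 0.347827) = 0.320584 ≈ 0.321.
A–C: 9/23 sites differ → p ≈ 0.391304, d = −0.75 ln(1 − 0.521739) = 0.553199 ≈ 0.553.
B–C: 9/23 sites differ → p ≈ 0.391304, d = −0.75 ln(1 − 0.521739) = 0.553199 ≈ 0.553.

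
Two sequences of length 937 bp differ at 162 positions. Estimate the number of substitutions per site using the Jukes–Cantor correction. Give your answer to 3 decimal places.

p = 162/937 ≈ 0.172892.
d = −(3/4) ln(1 − 4p/3) = −0.75 ln(1 − 0.230523) = −0.75 ln(0.769477)
  = −0.75 × (-0.262044) = 0.196533 substitutions/site.

0.197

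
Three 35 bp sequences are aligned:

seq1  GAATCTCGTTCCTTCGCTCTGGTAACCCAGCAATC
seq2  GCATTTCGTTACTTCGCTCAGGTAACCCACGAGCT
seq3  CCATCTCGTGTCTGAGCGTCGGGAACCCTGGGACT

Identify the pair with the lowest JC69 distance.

seq1 and seq2

seq1–seq2: 9/35 differ, p = 0.257, d = 0.315.
seq1–seq3: 15/35 differ, p = 0.429, d = 0.635.
seq2–seq3: 14/35 differ, p = 0.400, d = 0.572.
The smallest distance is between seq1 and seq2.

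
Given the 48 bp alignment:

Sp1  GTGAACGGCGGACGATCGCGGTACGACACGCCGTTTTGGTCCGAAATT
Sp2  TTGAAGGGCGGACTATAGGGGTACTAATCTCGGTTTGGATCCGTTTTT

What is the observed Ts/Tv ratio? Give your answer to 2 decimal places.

Transitions are A↔G and C↔T; transversions are all other mismatches.
Transitions: 1. Transversions: 14.
R = 1/14 = 0.071428… ≈ 0.07 (to 2 d.p.).

0.07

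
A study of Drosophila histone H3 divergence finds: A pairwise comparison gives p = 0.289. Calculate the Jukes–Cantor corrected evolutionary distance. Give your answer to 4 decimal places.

d = −(3/4) ln(1 − 4p/3) = −0.75 ln(1 − 0.385333) = −0.75 ln(0.614667)
  = −0.75 × (-0.486675) = 0.365006 substitutions/site.

0.3650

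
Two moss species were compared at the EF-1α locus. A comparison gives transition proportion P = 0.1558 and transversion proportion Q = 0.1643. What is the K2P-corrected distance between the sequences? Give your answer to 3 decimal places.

Under the Kimura two-parameter model, d = −½ ln(1 − 2P − Q) − ¼ ln(1 − 2Q).
1 − 2P − Q = 0.5241, giving −½ ln(0.5241) = 0.323036.
1 − 2Q = 0.6714, giving −¼ ln(0.6714) = 0.099598.
d = 0.323036 + 0.099598 = 0.422634.

0.423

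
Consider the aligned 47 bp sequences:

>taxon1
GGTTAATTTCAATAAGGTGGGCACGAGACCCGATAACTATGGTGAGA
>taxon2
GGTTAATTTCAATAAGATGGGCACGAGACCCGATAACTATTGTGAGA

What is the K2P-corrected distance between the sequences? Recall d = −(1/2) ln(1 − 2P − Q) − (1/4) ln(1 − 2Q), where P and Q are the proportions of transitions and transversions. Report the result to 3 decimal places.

Of 47 sites, 1 differences are transitions and 1 are transversions, so P = 1/47 ≈ 0.021277 and Q = 1/47 ≈ 0.021277.
Under the Kimura two-parameter model, d = −½ ln(1 − 2P − Q) − ¼ ln(1 − 2Q).
1 − 2P − Q = 0.936169, giving −½ ln(0.936169) = 0.032980.
1 − 2Q = 0.957446, giving −¼ ln(0.957446) = 0.010871.
d = 0.032980 + 0.010871 = 0.043851.

0.044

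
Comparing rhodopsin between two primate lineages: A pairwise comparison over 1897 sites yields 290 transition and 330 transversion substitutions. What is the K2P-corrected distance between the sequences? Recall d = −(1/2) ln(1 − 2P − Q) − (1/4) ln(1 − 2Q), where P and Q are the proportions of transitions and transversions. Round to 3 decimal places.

P = 290/1897 ≈ 0.152873 and Q = 330/1897 ≈ 0.173959.
Under the Kimura two-parameter model, d = −½ ln(1 − 2P − Q) − ¼ ln(1 − 2Q).
1 − 2P − Q = 0.520295, giving −½ ln(0.520295) = 0.326680.
1 − 2Q = 0.652082, giving −¼ ln(0.652082) = 0.106896.
d = 0.326680 + 0.106896 = 0.433576.

0.434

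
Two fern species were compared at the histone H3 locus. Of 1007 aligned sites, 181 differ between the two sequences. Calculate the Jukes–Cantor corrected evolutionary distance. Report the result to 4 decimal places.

p = 181/1007 ≈ 0.179742.
d = −(3/4) ln(1 − 4p/3) = −0.75 ln(1 − 0.239656) = −0.75 ln(0.760344)
  = −0.75 × (-0.273984) = 0.205488 substitutions/site.

0.2055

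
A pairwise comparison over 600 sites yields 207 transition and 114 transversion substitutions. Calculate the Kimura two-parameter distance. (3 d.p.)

P = 207/600 = 0.345 and Q = 114/600 = 0.19.
Under the Kimura two-parameter model, d = −½ ln(1 − 2P − Q) − ¼ ln(1 − 2Q).
1 − 2P − Q = 0.12, giving −½ ln(0.12) = 1.060132.
1 − 2Q = 0.62, giving −¼ ln(0.62) = 0.119509.
d = 1.060132 + 0.119509 = 1.179641.

1.180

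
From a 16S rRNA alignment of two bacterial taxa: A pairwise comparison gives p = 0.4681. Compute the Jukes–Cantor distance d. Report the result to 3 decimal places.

d = −(3/4) ln(1 − 4p/3) = −0.75 ln(1 − 0.624133) = −0.75 ln(0.375867)
  = −0.75 × (-0.978520) = 0.733890 substitutions/site.

0.734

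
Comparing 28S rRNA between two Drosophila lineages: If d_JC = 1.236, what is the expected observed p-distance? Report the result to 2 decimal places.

0.61

p = (3/4)(1 − e^(−4d/3)) = 0.75 × (1 − e^(-1.648)) = 0.75 × (1 − 0.192434) = 0.605675.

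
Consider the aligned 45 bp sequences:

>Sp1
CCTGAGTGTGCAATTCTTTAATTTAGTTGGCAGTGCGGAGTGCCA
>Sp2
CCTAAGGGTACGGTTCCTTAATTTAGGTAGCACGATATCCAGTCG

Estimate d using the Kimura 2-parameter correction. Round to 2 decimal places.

Of 45 sites, 11 differences are transitions and 8 are transversions, so P = 11/45 ≈ 0.244444 and Q = 8/45 ≈ 0.177778.
Under the Kimura two-parameter model, d = −½ ln(1 − 2P − Q) − ¼ ln(1 − 2Q).
1 − 2P − Q = 0.333334, giving −½ ln(0.333334) = 0.549305.
1 − 2Q = 0.644444, giving −¼ ln(0.644444) = 0.109842.
d = 0.549305 + 0.109842 = 0.659147.

0.66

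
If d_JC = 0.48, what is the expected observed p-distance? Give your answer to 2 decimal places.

0.35

p = (3/4)(1 − e^(−4d/3)) = 0.75 × (1 − e^(-0.64)) = 0.75 × (1 − 0.527292) = 0.354531.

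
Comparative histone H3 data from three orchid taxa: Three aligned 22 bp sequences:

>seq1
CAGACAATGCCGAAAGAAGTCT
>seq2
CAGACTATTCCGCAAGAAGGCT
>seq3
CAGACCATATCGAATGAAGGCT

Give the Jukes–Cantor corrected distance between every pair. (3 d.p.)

seq1–seq2: 4/22 sites differ → p ≈ 0.181818, d = −0.75 ln(1 − 0.242424) = 0.208224 ≈ 0.208.
seq1–seq3: 5/22 sites differ → p ≈ 0.227273, d = −0.75 ln(1 − 0.303031) = 0.270761 ≈ 0.271.
seq2–seq3: 5/22 sites differ → p ≈ 0.227273, d = −0.75 ln(1 − 0.303031) = 0.270761 ≈ 0.271.

d(seq1,seq2) = 0.208, d(seq1,seq3) = 0.271, d(seq2,seq3) = 0.271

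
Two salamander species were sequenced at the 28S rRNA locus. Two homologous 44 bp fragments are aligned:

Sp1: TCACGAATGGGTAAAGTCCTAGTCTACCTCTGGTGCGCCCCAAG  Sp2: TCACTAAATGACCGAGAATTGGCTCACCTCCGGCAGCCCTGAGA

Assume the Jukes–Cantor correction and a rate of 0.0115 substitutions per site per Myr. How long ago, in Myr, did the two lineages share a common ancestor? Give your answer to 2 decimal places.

38.93

The sequences differ at 23 of 44 sites, so p = 23/44 ≈ 0.522727.
d = −(3/4) ln(1 − 4p/3) = −0.75 ln(1 − 0.696969) = −0.75 ln(0.303031)
  = −0.75 × (-1.193920) = 0.895440 substitutions/site.
Under a molecular clock d = 2μt, so t = d/(2μ) = 0.895440 / (2 × 0.0115) = 38.93 Myr.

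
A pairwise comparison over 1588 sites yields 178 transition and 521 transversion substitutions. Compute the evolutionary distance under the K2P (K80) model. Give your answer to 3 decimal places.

0.669

P = 178/1588 ≈ 0.112091 and Q = 521/1588 ≈ 0.328086.
Under the Kimura two-parameter model, d = −½ ln(1 − 2P − Q) − ¼ ln(1 − 2Q).
1 − 2P − Q = 0.447732, giving −½ ln(0.447732) = 0.401780.
1 − 2Q = 0.343828, giving −¼ ln(0.343828) = 0.266903.
d = 0.401780 + 0.266903 = 0.668683.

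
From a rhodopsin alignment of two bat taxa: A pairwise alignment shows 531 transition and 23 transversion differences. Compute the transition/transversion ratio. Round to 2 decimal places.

R = 531/23 = 23.086956… ≈ 23.09 (to 2 d.p.).

23.09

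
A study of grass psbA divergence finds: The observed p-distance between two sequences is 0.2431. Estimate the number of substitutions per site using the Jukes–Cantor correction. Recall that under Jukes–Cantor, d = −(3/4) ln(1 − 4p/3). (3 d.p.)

d = −(3/4) ln(1 − 4p/3) = −0.75 ln(1 − 0.324133) = −0.75 ln(0.675867)
  = −0.75 × (-0.391759) = 0.293819 substitutions/site.

0.294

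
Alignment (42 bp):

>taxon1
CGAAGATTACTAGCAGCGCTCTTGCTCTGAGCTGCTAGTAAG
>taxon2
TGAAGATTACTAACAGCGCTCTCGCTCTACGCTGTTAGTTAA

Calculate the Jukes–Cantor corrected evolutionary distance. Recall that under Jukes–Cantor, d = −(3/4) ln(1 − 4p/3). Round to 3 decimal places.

The sequences differ at 8 of 42 sites (1, 13, 23, 29, 30, 35, 40, 42), so p = 8/42 ≈ 0.190476.
d = −(3/4) ln(1 − 4p/3) = −0.75 ln(1 − 0.253968) = −0.75 ln(0.746032)
  = −0.75 × (-0.292987) = 0.219740 substitutions/site.

0.220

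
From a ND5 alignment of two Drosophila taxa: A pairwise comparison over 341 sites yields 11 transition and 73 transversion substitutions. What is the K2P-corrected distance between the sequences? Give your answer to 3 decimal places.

0.303

P = 11/341 ≈ 0.032258 and Q = 73/341 ≈ 0.214076.
Under the Kimura two-parameter model, d = −½ ln(1 − 2P − Q) − ¼ ln(1 − 2Q).
1 − 2P − Q = 0.721408, giving −½ ln(0.721408) = 0.163275.
1 − 2Q = 0.571848, giving −¼ ln(0.571848) = 0.139721.
d = 0.163275 + 0.139721 = 0.302996.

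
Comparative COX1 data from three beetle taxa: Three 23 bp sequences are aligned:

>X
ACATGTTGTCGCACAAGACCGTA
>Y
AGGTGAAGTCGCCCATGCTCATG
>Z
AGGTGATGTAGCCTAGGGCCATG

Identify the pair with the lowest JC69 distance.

Y and Z

X–Y: 10/23 differ, p = 0.435, d = 0.650.
X–Z: 10/23 differ, p = 0.435, d = 0.650.
Y–Z: 6/23 differ, p = 0.261, d = 0.321.
The smallest distance is between Y and Z.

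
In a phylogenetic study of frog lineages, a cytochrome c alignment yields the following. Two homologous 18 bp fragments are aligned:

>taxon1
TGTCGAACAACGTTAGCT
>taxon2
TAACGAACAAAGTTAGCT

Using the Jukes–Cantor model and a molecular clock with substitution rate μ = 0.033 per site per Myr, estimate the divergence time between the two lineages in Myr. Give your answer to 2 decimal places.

2.86

The sequences differ at 3 of 18 sites (2, 3, 11), so p = 3/18 ≈ 0.166667.
d = −(3/4) ln(1 − 4p/3) = −0.75 ln(1 − 0.222223) = −0.75 ln(0.777777)
  = −0.75 × (-0.251315) = 0.188486 substitutions/site.
Under a molecular clock d = 2μt, so t = d/(2μ) = 0.188486 / (2 × 0.033) = 2.86 Myr.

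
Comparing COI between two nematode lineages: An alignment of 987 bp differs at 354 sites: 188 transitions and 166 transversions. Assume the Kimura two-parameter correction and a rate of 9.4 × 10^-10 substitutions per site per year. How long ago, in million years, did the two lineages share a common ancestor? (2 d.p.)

266.39

P = 188/987 ≈ 0.190476 and Q = 166/987 ≈ 0.168186.
Under the Kimura two-parameter model, d = −½ ln(1 − 2P − Q) − ¼ ln(1 − 2Q).
1 − 2P − Q = 0.450862, giving −½ ln(0.450862) = 0.398297.
1 − 2Q = 0.663628, giving −¼ ln(0.663628) = 0.102508.
d = 0.398297 + 0.102508 = 0.500805.
Under a molecular clock d = 2μt, so t = d/(2μ) = 0.500805 / (2 × 9.4 × 10^-10) = 266.39 million years.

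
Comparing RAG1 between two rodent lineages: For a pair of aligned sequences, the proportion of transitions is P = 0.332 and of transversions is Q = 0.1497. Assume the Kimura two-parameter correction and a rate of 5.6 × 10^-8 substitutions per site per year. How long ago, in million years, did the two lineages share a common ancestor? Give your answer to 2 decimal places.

Under the Kimura two-parameter model, d = −½ ln(1 − 2P − Q) − ¼ ln(1 − 2Q).
1 − 2P − Q = 0.1863, giving −½ ln(0.1863) = 0.840199.
1 − 2Q = 0.7006, giving −¼ ln(0.7006) = 0.088955.
d = 0.840199 + 0.088955 = 0.929154.
Under a molecular clock d = 2μt, so t = d/(2μ) = 0.929154 / (2 × 5.6 × 10^-8) = 8.30 million years.

8.30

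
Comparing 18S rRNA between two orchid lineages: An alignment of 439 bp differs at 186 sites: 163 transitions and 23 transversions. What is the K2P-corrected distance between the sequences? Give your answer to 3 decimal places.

0.820

P = 163/439 ≈ 0.371298 and Q = 23/439 ≈ 0.052392.
Under the Kimura two-parameter model, d = −½ ln(1 − 2P − Q) − ¼ ln(1 − 2Q).
1 − 2P − Q = 0.205012, giving −½ ln(0.205012) = 0.792343.
1 − 2Q = 0.895216, giving −¼ ln(0.895216) = 0.027673.
d = 0.792343 + 0.027673 = 0.820016.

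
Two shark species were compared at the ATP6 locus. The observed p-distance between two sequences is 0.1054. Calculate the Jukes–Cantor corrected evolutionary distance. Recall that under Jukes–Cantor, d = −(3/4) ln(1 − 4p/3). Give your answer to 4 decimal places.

0.1136

d = −(3/4) ln(1 − 4p/3) = −0.75 ln(1 − 0.140533) = −0.75 ln(0.859467)
  = −0.75 × (-0.151443) = 0.113582 substitutions/site.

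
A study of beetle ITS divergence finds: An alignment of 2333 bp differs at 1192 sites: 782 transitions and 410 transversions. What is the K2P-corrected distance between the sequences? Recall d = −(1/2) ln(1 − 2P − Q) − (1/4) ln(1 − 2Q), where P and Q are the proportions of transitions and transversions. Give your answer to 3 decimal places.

P = 782/2333 ≈ 0.335191 and Q = 410/2333 ≈ 0.175739.
Under the Kimura two-parameter model, d = −½ ln(1 − 2P − Q) − ¼ ln(1 − 2Q).
1 − 2P − Q = 0.153879, giving −½ ln(0.153879) = 0.935794.
1 − 2Q = 0.648522, giving −¼ ln(0.648522) = 0.108265.
d = 0.935794 + 0.108265 = 1.044059.

1.044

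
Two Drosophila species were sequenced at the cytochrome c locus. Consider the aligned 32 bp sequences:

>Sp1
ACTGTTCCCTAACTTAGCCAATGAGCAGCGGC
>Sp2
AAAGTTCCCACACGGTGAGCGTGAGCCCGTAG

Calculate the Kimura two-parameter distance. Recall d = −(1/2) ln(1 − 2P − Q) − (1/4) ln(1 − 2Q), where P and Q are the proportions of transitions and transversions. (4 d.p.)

Of 32 sites, 2 differences are transitions and 15 are transversions, so P = 2/32 = 0.0625 and Q = 15/32 = 0.46875.
Under the Kimura two-parameter model, d = −½ ln(1 − 2P − Q) − ¼ ln(1 − 2Q).
1 − 2P − Q = 0.40625, giving −½ ln(0.40625) = 0.450393.
1 − 2Q = 0.0625, giving −¼ ln(0.0625) = 0.693147.
d = 0.450393 + 0.693147 = 1.143540.

1.1435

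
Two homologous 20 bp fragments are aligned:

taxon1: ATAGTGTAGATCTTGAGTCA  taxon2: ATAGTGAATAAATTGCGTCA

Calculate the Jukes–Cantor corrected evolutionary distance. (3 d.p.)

0.304

The sequences differ at 5 of 20 sites (7, 9, 11, 12, 16), so p = 5/20 = 0.25.
d = −(3/4) ln(1 − 4p/3) = −0.75 ln(1 − 0.333333) = −0.75 ln(0.666667)
  = −0.75 × (-0.405465) = 0.304099 substitutions/site.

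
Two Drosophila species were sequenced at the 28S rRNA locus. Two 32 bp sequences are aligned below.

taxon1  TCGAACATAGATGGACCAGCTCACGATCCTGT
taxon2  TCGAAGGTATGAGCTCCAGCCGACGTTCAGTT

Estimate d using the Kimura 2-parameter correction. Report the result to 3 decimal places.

0.592

Of 32 sites, 3 differences are transitions and 10 are transversions, so P = 3/32 = 0.09375 and Q = 10/32 = 0.3125.
Under the Kimura two-parameter model, d = −½ ln(1 − 2P − Q) − ¼ ln(1 − 2Q).
1 − 2P − Q = 0.5, giving −½ ln(0.5) = 0.346574.
1 − 2Q = 0.375, giving −¼ ln(0.375) = 0.245207.
d = 0.346574 + 0.245207 = 0.591781.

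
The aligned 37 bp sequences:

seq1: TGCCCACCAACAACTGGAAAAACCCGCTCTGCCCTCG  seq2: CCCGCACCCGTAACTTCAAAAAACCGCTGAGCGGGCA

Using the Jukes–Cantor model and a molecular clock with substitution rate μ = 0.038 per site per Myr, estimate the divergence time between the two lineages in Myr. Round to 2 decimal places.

The sequences differ at 15 of 37 sites, so p = 15/37 ≈ 0.405405.
d = −(3/4) ln(1 − 4p/3) = −0.75 ln(1 − 0.54054) = −0.75 ln(0.45946)
  = −0.75 × (-0.777703) = 0.583277 substitutions/site.
Under a molecular clock d = 2μt, so t = d/(2μ) = 0.583277 / (2 × 0.038) = 7.67 Myr.

7.67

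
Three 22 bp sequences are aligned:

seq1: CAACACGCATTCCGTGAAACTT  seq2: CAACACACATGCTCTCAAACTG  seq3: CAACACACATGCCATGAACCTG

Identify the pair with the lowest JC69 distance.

seq1–seq2: 6/22 differ, p = 0.273, d = 0.339.
seq1–seq3: 5/22 differ, p = 0.227, d = 0.271.
seq2–seq3: 4/22 differ, p = 0.182, d = 0.208.
The smallest distance is between seq2 and seq3.

seq2 and seq3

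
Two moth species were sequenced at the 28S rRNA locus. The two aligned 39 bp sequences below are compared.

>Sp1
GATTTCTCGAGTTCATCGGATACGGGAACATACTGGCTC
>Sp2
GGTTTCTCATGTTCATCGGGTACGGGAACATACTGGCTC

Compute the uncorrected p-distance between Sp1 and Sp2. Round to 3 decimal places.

0.103

The sequences differ at 4 of 39 positions (sites 2, 9, 10, 20).
p = 4/39 = 0.102564… ≈ 0.103 (to 3 d.p.).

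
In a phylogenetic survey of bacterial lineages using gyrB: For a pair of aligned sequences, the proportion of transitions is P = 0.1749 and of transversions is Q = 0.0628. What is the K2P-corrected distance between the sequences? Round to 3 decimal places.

0.300

Under the Kimura two-parameter model, d = −½ ln(1 − 2P − Q) − ¼ ln(1 − 2Q).
1 − 2P − Q = 0.5874, giving −½ ln(0.5874) = 0.266025.
1 − 2Q = 0.8744, giving −¼ ln(0.8744) = 0.033554.
d = 0.266025 + 0.033554 = 0.299579.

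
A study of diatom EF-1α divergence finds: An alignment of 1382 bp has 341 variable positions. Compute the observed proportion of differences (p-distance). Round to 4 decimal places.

p = 341/1382 = 0.246743… ≈ 0.2467 (to 4 d.p.).

0.2467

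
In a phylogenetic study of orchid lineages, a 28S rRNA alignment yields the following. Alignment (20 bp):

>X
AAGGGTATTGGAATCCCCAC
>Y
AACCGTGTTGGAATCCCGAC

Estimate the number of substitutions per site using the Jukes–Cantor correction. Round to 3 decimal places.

The sequences differ at 4 of 20 sites (3, 4, 7, 18), so p = 4/20 = 0.2.
d = −(3/4) ln(1 − 4p/3) = −0.75 ln(1 − 0.266667) = −0.75 ln(0.733333)
  = −0.75 × (-0.310155) = 0.232616 substitutions/site.

0.233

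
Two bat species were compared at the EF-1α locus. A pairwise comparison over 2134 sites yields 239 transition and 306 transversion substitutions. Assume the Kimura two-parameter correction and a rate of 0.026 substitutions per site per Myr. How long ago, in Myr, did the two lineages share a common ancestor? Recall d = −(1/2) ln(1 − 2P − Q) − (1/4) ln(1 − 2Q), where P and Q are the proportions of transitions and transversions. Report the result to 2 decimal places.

6.03

P = 239/2134 ≈ 0.111996 and Q = 306/2134 ≈ 0.143393.
Under the Kimura two-parameter model, d = −½ ln(1 − 2P − Q) − ¼ ln(1 − 2Q).
1 − 2P − Q = 0.632615, giving −½ ln(0.632615) = 0.228947.
1 − 2Q = 0.713214, giving −¼ ln(0.713214) = 0.084493.
d = 0.228947 + 0.084493 = 0.313440.
Under a molecular clock d = 2μt, so t = d/(2μ) = 0.313440 / (2 × 0.026) = 6.03 Myr.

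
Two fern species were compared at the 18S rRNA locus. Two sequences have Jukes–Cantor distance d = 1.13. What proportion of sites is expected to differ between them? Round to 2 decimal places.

p = (3/4)(1 − e^(−4d/3)) = 0.75 × (1 − e^(-1.506667)) = 0.75 × (1 − 0.221647) = 0.583765.

0.58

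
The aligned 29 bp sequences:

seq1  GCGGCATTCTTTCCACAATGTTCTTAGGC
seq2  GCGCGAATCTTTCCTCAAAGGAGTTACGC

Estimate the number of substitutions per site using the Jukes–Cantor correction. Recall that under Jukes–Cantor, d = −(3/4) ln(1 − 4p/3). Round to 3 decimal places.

The sequences differ at 9 of 29 sites (4, 5, 7, 15, 19, 21, 22, 23, 27), so p = 9/29 ≈ 0.310345.
d = −(3/4) ln(1 − 4p/3) = −0.75 ln(1 − 0.413793) = −0.75 ln(0.586207)
  = −0.75 × (-0.534082) = 0.400562 substitutions/site.

0.401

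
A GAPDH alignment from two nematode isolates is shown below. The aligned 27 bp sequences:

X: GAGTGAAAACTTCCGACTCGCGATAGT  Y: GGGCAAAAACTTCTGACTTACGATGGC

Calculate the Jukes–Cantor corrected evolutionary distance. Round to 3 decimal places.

0.377

The sequences differ at 8 of 27 sites (2, 4, 5, 14, 19, 20, 25, 27), so p = 8/27 ≈ 0.296296.
d = −(3/4) ln(1 − 4p/3) = −0.75 ln(1 − 0.395061) = −0.75 ln(0.604939)
  = −0.75 × (-0.502628) = 0.376971 substitutions/site.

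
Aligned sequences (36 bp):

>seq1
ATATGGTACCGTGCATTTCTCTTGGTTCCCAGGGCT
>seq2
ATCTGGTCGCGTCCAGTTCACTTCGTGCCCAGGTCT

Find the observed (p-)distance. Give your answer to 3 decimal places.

0.250

The sequences differ at 9 of 36 positions (sites 3, 8, 9, 13, 16, 20, 24, 27, 34).
p = 9/36 = 0.250.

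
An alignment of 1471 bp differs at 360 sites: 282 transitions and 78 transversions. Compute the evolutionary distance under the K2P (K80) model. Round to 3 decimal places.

P = 282/1471 ≈ 0.191706 and Q = 78/1471 ≈ 0.053025.
Under the Kimura two-parameter model, d = −½ ln(1 − 2P − Q) − ¼ ln(1 − 2Q).
1 − 2P − Q = 0.563563, giving −½ ln(0.563563) = 0.286738.
1 − 2Q = 0.89395, giving −¼ ln(0.89395) = 0.028026.
d = 0.286738 + 0.028026 = 0.314764.

0.315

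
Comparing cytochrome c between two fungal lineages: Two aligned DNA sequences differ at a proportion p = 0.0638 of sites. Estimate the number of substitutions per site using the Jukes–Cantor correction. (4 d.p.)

d = −(3/4) ln(1 − 4p/3) = −0.75 ln(1 − 0.085067) = −0.75 ln(0.914933)
  = −0.75 × (-0.088904) = 0.066678 substitutions/site.

0.0667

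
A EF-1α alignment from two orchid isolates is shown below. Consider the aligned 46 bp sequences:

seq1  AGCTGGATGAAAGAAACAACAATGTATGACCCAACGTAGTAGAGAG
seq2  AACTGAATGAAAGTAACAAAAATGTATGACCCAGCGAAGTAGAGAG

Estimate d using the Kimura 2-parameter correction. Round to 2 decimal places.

0.14

Of 46 sites, 3 differences are transitions and 3 are transversions, so P = 3/46 ≈ 0.065217 and Q = 3/46 ≈ 0.065217.
Under the Kimura two-parameter model, d = −½ ln(1 − 2P − Q) − ¼ ln(1 − 2Q).
1 − 2P − Q = 0.804349, giving −½ ln(0.804349) = 0.108861.
1 − 2Q = 0.869566, giving −¼ ln(0.869566) = 0.034940.
d = 0.108861 + 0.034940 = 0.143801.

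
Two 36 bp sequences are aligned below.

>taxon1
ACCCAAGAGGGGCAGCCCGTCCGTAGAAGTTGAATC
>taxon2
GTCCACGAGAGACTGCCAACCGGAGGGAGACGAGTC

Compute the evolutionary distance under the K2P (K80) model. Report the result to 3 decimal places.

Of 36 sites, 10 differences are transitions and 6 are transversions, so P = 10/36 ≈ 0.277778 and Q = 6/36 ≈ 0.166667.
Under the Kimura two-parameter model, d = −½ ln(1 − 2P − Q) − ¼ ln(1 − 2Q).
1 − 2P − Q = 0.277777, giving −½ ln(0.277777) = 0.640468.
1 − 2Q = 0.666666, giving −¼ ln(0.666666) = 0.101367.
d = 0.640468 + 0.101367 = 0.741835.

0.742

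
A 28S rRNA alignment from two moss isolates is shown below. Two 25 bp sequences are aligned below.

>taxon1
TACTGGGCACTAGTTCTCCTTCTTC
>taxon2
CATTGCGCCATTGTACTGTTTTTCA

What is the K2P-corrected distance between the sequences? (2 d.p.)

Of 25 sites, 5 differences are transitions and 7 are transversions, so P = 5/25 = 0.2 and Q = 7/25 = 0.28.
Under the Kimura two-parameter model, d = −½ ln(1 − 2P − Q) − ¼ ln(1 − 2Q).
1 − 2P − Q = 0.32, giving −½ ln(0.32) = 0.569717.
1 − 2Q = 0.44, giving −¼ ln(0.44) = 0.205245.
d = 0.569717 + 0.205245 = 0.774962.

0.77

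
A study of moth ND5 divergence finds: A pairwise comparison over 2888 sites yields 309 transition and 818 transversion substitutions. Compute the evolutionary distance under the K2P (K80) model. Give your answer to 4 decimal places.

P = 309/2888 ≈ 0.106994 and Q = 818/2888 ≈ 0.283241.
Under the Kimura two-parameter model, d = −½ ln(1 − 2P − Q) − ¼ ln(1 − 2Q).
1 − 2P − Q = 0.502771, giving −½ ln(0.502771) = 0.343810.
1 − 2Q = 0.433518, giving −¼ ln(0.433518) = 0.208955.
d = 0.343810 + 0.208955 = 0.552765.

0.5528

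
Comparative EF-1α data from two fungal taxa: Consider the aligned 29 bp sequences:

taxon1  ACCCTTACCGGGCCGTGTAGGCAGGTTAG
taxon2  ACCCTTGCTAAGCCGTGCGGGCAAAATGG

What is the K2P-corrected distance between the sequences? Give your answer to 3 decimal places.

0.550

Of 29 sites, 9 differences are transitions and 1 are transversions, so P = 9/29 ≈ 0.310345 and Q = 1/29 ≈ 0.034483.
Under the Kimura two-parameter model, d = −½ ln(1 − 2P − Q) − ¼ ln(1 − 2Q).
1 − 2P − Q = 0.344827, giving −½ ln(0.344827) = 0.532356.
1 − 2Q = 0.931034, giving −¼ ln(0.931034) = 0.017865.
d = 0.532356 + 0.017865 = 0.550221.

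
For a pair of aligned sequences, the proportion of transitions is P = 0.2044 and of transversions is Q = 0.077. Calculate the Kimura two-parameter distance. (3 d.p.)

0.374

Under the Kimura two-parameter model, d = −½ ln(1 − 2P − Q) − ¼ ln(1 − 2Q).
1 − 2P − Q = 0.5142, giving −½ ln(0.5142) = 0.332571.
1 − 2Q = 0.846, giving −¼ ln(0.846) = 0.041809.
d = 0.332571 + 0.041809 = 0.374380.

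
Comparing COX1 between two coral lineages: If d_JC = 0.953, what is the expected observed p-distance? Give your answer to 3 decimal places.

0.540

p = (3/4)(1 − e^(−4d/3)) = 0.75 × (1 − e^(-1.270667)) = 0.75 × (1 − 0.280644) = 0.539517.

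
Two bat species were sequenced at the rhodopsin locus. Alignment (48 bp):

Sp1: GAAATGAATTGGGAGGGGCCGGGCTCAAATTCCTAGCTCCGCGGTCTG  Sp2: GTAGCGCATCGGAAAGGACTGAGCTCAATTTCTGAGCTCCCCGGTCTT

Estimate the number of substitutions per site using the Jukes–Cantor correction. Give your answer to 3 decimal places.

The sequences differ at 15 of 48 sites, so p = 15/48 = 0.3125.
d = −(3/4) ln(1 − 4p/3) = −0.75 ln(1 − 0.416667) = −0.75 ln(0.583333)
  = −0.75 × (-0.538997) = 0.404248 substitutions/site.

0.404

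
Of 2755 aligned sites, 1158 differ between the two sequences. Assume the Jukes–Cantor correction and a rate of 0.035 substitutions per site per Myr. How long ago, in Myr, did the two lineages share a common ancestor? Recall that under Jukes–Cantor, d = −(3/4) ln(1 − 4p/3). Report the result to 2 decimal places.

8.81

p = 1158/2755 ≈ 0.420327.
d = −(3/4) ln(1 − 4p/3) = −0.75 ln(1 − 0.560436) = −0.75 ln(0.439564)
  = −0.75 × (-0.821972) = 0.616479 substitutions/site.
Under a molecular clock d = 2μt, so t = d/(2μ) = 0.616479 / (2 × 0.035) = 8.81 Myr.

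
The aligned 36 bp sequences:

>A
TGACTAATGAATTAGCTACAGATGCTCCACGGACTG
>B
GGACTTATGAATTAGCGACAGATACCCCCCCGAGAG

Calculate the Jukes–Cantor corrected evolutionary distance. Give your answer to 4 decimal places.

0.3041

The sequences differ at 9 of 36 sites (1, 6, 17, 24, 26, 29, 31, 34, 35), so p = 9/36 = 0.25.
d = −(3/4) ln(1 − 4p/3) = −0.75 ln(1 − 0.333333) = −0.75 ln(0.666667)
  = −0.75 × (-0.405465) = 0.304099 substitutions/site.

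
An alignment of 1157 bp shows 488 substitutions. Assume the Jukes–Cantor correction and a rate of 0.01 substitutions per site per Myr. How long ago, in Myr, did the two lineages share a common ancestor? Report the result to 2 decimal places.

30.99

p = 488/1157 ≈ 0.42178.
d = −(3/4) ln(1 − 4p/3) = −0.75 ln(1 − 0.562373) = −0.75 ln(0.437627)
  = −0.75 × (-0.826388) = 0.619791 substitutions/site.
Under a molecular clock d = 2μt, so t = d/(2μ) = 0.619791 / (2 × 0.01) = 30.99 Myr.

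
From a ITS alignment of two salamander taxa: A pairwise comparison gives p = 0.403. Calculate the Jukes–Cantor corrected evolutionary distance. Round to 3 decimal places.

0.578

d = −(3/4) ln(1 − 4p/3) = −0.75 ln(1 − 0.537333) = −0.75 ln(0.462667)
  = −0.75 × (-0.770748) = 0.578061 substitutions/site.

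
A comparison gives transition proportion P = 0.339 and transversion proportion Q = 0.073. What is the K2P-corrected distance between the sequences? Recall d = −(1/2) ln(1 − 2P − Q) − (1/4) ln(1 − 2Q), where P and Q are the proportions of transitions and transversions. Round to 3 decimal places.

0.735

Under the Kimura two-parameter model, d = −½ ln(1 − 2P − Q) − ¼ ln(1 − 2Q).
1 − 2P − Q = 0.249, giving −½ ln(0.249) = 0.695151.
1 − 2Q = 0.854, giving −¼ ln(0.854) = 0.039456.
d = 0.695151 + 0.039456 = 0.734607.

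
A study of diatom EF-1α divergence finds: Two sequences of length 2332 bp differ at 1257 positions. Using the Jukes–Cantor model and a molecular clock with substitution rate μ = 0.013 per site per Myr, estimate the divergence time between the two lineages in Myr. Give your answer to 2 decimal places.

p = 1257/2332 ≈ 0.539022.
d = −(3/4) ln(1 − 4p/3) = −0.75 ln(1 − 0.718696) = −0.75 ln(0.281304)
  = −0.75 × (-1.268319) = 0.951239 substitutions/site.
Under a molecular clock d = 2μt, so t = d/(2μ) = 0.951239 / (2 × 0.013) = 36.59 Myr.

36.59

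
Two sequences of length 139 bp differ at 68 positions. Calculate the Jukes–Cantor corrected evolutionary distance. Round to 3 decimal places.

0.792

p = 68/139 ≈ 0.489209.
d = −(3/4) ln(1 − 4p/3) = −0.75 ln(1 − 0.652279) = −0.75 ln(0.347721)
  = −0.75 × (-1.056355) = 0.792266 substitutions/site.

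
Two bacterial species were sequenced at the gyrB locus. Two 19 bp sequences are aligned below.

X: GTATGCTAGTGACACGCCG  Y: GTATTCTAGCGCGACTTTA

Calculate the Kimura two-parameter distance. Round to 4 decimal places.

0.6359

Of 19 sites, 4 differences are transitions and 4 are transversions, so P = 4/19 ≈ 0.210526 and Q = 4/19 ≈ 0.210526.
Under the Kimura two-parameter model, d = −½ ln(1 − 2P − Q) − ¼ ln(1 − 2Q).
1 − 2P − Q = 0.368422, giving −½ ln(0.368422) = 0.499263.
1 − 2Q = 0.578948, giving −¼ ln(0.578948) = 0.136636.
d = 0.499263 + 0.136636 = 0.635899.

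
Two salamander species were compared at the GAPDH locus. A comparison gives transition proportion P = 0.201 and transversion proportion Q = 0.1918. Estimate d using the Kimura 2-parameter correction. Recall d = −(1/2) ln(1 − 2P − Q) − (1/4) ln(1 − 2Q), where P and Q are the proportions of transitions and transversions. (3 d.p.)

0.571

Under the Kimura two-parameter model, d = −½ ln(1 − 2P − Q) − ¼ ln(1 − 2Q).
1 − 2P − Q = 0.4062, giving −½ ln(0.4062) = 0.450455.
1 − 2Q = 0.6164, giving −¼ ln(0.6164) = 0.120965.
d = 0.450455 + 0.120965 = 0.571420.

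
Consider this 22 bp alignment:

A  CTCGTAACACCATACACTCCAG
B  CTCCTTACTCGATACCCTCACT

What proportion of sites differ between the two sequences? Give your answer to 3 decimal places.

The sequences differ at 8 of 22 positions (sites 4, 6, 9, 11, 16, 20, 21, 22).
p = 8/22 = 0.363636… ≈ 0.364 (to 3 d.p.).

0.364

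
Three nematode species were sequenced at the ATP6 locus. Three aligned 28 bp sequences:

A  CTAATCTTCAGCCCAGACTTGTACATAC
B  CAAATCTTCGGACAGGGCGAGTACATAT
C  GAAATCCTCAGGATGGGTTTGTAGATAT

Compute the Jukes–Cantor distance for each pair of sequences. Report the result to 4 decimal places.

d(A,B) = 0.4197, d(A,C) = 0.5565, d(B,C) = 0.4850

A–B: 9/28 sites differ → p ≈ 0.321429, d = −0.75 ln(1 − 0.428572) = 0.419713 ≈ 0.4197.
A–C: 11/28 sites differ → p ≈ 0.392857, d = −0.75 ln(1 − 0.523809) = 0.556452 ≈ 0.5565.
B–C: 10/28 sites differ → p ≈ 0.357143, d = −0.75 ln(1 − 0.476191) = 0.484971 ≈ 0.4850.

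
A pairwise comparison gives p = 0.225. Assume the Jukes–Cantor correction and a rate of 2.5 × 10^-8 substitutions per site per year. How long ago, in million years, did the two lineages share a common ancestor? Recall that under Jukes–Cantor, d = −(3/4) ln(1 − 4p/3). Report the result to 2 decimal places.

5.35

d = −(3/4) ln(1 − 4p/3) = −0.75 ln(1 − 0.3) = −0.75 ln(0.7)
  = −0.75 × (-0.356675) = 0.267506 substitutions/site.
Under a molecular clock d = 2μt, so t = d/(2μ) = 0.267506 / (2 × 2.5 × 10^-8) = 5.35 million years.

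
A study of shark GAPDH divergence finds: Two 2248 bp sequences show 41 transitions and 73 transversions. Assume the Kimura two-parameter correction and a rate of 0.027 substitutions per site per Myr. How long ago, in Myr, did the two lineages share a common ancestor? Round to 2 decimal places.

0.97

P = 41/2248 ≈ 0.018238 and Q = 73/2248 ≈ 0.032473.
Under the Kimura two-parameter model, d = −½ ln(1 − 2P − Q) − ¼ ln(1 − 2Q).
1 − 2P − Q = 0.931051, giving −½ ln(0.931051) = 0.035721.
1 − 2Q = 0.935054, giving −¼ ln(0.935054) = 0.016788.
d = 0.035721 + 0.016788 = 0.052509.
Under a molecular clock d = 2μt, so t = d/(2μ) = 0.052509 / (2 × 0.027) = 0.97 Myr.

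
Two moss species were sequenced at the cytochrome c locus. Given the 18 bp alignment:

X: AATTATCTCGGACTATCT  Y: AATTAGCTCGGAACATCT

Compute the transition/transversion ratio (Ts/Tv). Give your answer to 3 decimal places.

0.500

Transitions are A↔G and C↔T; transversions are all other mismatches.
Transitions: 1. Transversions: 2.
R = 1/2 = 0.500.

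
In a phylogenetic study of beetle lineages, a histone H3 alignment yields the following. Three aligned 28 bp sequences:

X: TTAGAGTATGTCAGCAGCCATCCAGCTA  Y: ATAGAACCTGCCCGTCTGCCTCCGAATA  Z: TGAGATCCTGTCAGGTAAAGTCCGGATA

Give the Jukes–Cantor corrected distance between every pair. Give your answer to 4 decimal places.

X–Y: 14/28 sites differ → p = 0.5, d = −0.75 ln(1 − 0.666667) = 0.823960 ≈ 0.8240.
X–Z: 12/28 sites differ → p ≈ 0.428571, d = −0.75 ln(1 − 0.571428) = 0.635472 ≈ 0.6355.
Y–Z: 12/28 sites differ → p ≈ 0.428571, d = −0.75 ln(1 − 0.571428) = 0.635472 ≈ 0.6355.

d(X,Y) = 0.8240, d(X,Z) = 0.6355, d(Y,Z) = 0.6355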